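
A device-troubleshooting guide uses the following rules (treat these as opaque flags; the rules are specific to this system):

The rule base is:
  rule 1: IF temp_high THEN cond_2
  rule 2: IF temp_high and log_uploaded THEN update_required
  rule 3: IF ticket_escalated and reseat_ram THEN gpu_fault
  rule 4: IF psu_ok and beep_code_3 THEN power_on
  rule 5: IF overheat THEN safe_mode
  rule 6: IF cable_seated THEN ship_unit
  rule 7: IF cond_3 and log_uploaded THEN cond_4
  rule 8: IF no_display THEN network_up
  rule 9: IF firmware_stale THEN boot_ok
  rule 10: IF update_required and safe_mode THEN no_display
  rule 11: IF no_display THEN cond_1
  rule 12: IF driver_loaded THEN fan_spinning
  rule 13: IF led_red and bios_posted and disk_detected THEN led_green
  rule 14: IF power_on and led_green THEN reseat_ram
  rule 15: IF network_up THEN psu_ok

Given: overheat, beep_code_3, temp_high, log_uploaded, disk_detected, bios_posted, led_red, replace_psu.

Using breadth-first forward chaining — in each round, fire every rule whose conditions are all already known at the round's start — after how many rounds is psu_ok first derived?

4

[1] rule 1 [IF temp_high THEN cond_2]; rule 2 [IF temp_high and log_uploaded THEN update_required]; rule 5 [IF overheat THEN safe_mode]; rule 13 [IF led_red and bios_posted and disk_detected THEN led_green]. ⇒ new: cond_2, update_required, safe_mode, led_green.
[2] rule 10 [IF update_required and safe_mode THEN no_display]. ⇒ new: no_display.
[3] rule 8 [IF no_display THEN network_up]; rule 11 [IF no_display THEN cond_1]. ⇒ new: network_up, cond_1.
[4] rule 15 [IF network_up THEN psu_ok]. ⇒ new: psu_ok.
psu_ok first appears in round 4.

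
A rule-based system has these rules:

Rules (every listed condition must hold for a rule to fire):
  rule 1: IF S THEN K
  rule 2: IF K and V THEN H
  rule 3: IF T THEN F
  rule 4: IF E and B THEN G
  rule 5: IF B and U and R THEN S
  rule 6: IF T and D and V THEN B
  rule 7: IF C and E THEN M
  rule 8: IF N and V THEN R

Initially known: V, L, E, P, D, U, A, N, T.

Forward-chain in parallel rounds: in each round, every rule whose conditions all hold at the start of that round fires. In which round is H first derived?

[1] rule 3 [IF T THEN F]; rule 6 [IF T and D and V THEN B]; rule 8 [IF N and V THEN R]. ⇒ new: F, B, R.
[2] rule 4 [IF E and B THEN G]; rule 5 [IF B and U and R THEN S]. ⇒ new: G, S.
[3] rule 1 [IF S THEN K]. ⇒ new: K.
[4] rule 2 [IF K and V THEN H]. ⇒ new: H.
H first appears in round 4.

4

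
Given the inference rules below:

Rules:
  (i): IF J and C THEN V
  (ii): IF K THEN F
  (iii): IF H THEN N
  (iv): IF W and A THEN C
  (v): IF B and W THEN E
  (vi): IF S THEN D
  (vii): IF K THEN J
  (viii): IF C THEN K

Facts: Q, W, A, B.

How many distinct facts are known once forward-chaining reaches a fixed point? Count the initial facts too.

Round 1: (iv) [IF W and A THEN C]; (v) [IF B and W THEN E]. New: C, E.
Round 2: (viii) [IF C THEN K]. New: K.
Round 3: (ii) [IF K THEN F]; (vii) [IF K THEN J]. New: F, J.
Round 4: (i) [IF J and C THEN V]. New: V.
Closure: {A, B, C, E, F, J, K, Q, V, W} — 10 facts.

10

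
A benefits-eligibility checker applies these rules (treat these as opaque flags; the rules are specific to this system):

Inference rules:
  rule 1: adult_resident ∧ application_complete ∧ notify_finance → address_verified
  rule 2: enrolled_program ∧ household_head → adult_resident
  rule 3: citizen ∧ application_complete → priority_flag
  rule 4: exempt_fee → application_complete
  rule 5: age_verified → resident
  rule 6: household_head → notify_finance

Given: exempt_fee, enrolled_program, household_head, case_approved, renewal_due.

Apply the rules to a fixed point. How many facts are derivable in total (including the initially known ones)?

9

Round 1: rule 2 [enrolled_program ∧ household_head → adult_resident]; rule 4 [exempt_fee → application_complete]; rule 6 [household_head → notify_finance]. New: adult_resident, application_complete, notify_finance.
Round 2: rule 1 [adult_resident ∧ application_complete ∧ notify_finance → address_verified]. New: address_verified.
Closure: {address_verified, adult_resident, application_complete, case_approved, enrolled_program, exempt_fee, household_head, notify_finance, renewal_due} — 9 facts.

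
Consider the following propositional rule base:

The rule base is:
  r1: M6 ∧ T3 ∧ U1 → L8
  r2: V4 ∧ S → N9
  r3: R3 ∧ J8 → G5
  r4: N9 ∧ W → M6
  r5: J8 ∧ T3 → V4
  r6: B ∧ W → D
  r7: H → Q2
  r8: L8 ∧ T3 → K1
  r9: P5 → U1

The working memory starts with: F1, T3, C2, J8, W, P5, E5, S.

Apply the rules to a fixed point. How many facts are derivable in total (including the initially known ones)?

[1] r5 [J8 ∧ T3 → V4]; r9 [P5 → U1]. ⇒ new: V4, U1.
[2] r2 [V4 ∧ S → N9]. ⇒ new: N9.
[3] r4 [N9 ∧ W → M6]. ⇒ new: M6.
[4] r1 [M6 ∧ T3 ∧ U1 → L8]. ⇒ new: L8.
[5] r8 [L8 ∧ T3 → K1]. ⇒ new: K1.
Closure: {C2, E5, F1, J8, K1, L8, M6, N9, P5, S, T3, U1, V4, W} — 14 facts.

14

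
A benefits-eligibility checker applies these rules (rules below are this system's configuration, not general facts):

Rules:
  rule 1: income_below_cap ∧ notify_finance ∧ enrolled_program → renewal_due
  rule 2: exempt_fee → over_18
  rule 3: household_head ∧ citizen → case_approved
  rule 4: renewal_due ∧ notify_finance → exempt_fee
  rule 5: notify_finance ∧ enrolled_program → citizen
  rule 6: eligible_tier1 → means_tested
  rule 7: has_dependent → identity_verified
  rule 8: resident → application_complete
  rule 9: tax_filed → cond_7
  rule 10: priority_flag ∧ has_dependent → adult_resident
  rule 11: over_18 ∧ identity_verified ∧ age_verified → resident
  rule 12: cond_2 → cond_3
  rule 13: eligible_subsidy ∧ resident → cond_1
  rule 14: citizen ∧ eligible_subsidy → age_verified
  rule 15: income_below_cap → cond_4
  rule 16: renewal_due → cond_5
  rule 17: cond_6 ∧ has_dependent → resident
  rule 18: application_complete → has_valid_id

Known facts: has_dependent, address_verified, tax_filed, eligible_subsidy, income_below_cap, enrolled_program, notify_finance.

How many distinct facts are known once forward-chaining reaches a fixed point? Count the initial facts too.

20

[1] rule 1 [income_below_cap ∧ notify_finance ∧ enrolled_program → renewal_due]; rule 5 [notify_finance ∧ enrolled_program → citizen]; rule 7 [has_dependent → identity_verified]; rule 9 [tax_filed → cond_7]; rule 15 [income_below_cap → cond_4]. ⇒ new: renewal_due, citizen, identity_verified, cond_7, cond_4.
[2] rule 4 [renewal_due ∧ notify_finance → exempt_fee]; rule 14 [citizen ∧ eligible_subsidy → age_verified]; rule 16 [renewal_due → cond_5]. ⇒ new: exempt_fee, age_verified, cond_5.
[3] rule 2 [exempt_fee → over_18]. ⇒ new: over_18.
[4] rule 11 [over_18 ∧ identity_verified ∧ age_verified → resident]. ⇒ new: resident.
[5] rule 8 [resident → application_complete]; rule 13 [eligible_subsidy ∧ resident → cond_1]. ⇒ new: application_complete, cond_1.
[6] rule 18 [application_complete → has_valid_id]. ⇒ new: has_valid_id.
Closure: {address_verified, age_verified, application_complete, citizen, cond_1, cond_4, cond_5, cond_7, eligible_subsidy, enrolled_program, exempt_fee, has_dependent, has_valid_id, identity_verified, income_below_cap, notify_finance, over_18, renewal_due, resident, tax_filed} — 20 facts.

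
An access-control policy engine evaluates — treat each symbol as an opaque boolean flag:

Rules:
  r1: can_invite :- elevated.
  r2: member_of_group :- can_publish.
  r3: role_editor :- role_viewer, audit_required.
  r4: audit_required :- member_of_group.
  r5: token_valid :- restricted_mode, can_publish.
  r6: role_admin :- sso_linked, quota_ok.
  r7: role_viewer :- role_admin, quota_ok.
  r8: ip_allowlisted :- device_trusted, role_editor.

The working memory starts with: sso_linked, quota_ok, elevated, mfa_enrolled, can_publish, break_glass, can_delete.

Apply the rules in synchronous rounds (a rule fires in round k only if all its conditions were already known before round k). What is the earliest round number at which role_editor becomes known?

3

Round 1 fires r1, r2, r6, giving can_invite, member_of_group, role_admin.
Round 2 fires r4, r7, giving audit_required, role_viewer.
Round 3 fires r3, giving role_editor.
role_editor first appears in round 3.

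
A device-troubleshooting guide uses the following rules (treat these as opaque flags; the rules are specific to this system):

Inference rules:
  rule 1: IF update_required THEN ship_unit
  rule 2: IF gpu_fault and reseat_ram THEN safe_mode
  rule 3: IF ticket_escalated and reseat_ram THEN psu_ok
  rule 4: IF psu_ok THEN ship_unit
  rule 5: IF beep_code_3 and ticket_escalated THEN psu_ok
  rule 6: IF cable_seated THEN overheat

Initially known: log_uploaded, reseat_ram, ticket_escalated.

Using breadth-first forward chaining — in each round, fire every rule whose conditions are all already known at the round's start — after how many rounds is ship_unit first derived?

2

Round 1: rule 3 [IF ticket_escalated and reseat_ram THEN psu_ok]. New: psu_ok.
Round 2: rule 4 [IF psu_ok THEN ship_unit]. New: ship_unit.
ship_unit first appears in round 2.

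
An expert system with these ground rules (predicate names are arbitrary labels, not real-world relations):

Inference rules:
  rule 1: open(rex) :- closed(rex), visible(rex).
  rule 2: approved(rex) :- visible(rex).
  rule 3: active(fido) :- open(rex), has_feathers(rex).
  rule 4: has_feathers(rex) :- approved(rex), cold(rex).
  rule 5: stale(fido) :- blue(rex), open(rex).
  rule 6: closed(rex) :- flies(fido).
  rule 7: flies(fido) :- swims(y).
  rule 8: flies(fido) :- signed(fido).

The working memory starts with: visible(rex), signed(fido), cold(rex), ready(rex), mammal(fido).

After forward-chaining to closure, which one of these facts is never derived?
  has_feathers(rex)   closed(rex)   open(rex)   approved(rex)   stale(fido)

Round 1: rule 2 [approved(rex) :- visible(rex).]; rule 8 [flies(fido) :- signed(fido).]. Adds approved(rex), flies(fido).
Round 2: rule 4 [has_feathers(rex) :- approved(rex), cold(rex).]; rule 6 [closed(rex) :- flies(fido).]. Adds has_feathers(rex), closed(rex).
Round 3: rule 1 [open(rex) :- closed(rex), visible(rex).]. Adds open(rex).
Round 4: rule 3 [active(fido) :- open(rex), has_feathers(rex).]. Adds active(fido).
Derived: open(rex) (round 3), approved(rex) (round 1), has_feathers(rex) (round 2), closed(rex) (round 2). stale(fido) never appears in any round.

stale(fido)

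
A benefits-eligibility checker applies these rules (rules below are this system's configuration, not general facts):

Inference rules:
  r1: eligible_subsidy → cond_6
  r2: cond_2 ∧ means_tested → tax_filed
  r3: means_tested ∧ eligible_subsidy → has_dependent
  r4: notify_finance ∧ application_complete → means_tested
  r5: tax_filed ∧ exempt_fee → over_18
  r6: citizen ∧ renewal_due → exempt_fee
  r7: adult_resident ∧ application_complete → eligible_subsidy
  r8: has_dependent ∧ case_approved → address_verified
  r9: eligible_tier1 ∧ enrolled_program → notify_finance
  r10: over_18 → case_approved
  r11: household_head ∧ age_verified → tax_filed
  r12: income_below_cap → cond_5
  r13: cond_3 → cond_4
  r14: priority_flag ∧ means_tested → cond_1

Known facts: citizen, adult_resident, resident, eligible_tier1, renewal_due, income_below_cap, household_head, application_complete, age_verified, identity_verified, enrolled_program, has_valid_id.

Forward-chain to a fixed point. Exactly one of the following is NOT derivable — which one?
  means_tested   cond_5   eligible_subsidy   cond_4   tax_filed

Round 1: r6 [citizen ∧ renewal_due → exempt_fee]; r7 [adult_resident ∧ application_complete → eligible_subsidy]; r9 [eligible_tier1 ∧ enrolled_program → notify_finance]; r11 [household_head ∧ age_verified → tax_filed]; r12 [income_below_cap → cond_5]. New: exempt_fee, eligible_subsidy, notify_finance, tax_filed, cond_5.
Round 2: r1 [eligible_subsidy → cond_6]; r4 [notify_finance ∧ application_complete → means_tested]; r5 [tax_filed ∧ exempt_fee → over_18]. New: cond_6, means_tested, over_18.
Round 3: r3 [means_tested ∧ eligible_subsidy → has_dependent]; r10 [over_18 → case_approved]. New: has_dependent, case_approved.
Round 4: r8 [has_dependent ∧ case_approved → address_verified]. New: address_verified.
Derived: means_tested (round 2), eligible_subsidy (round 1), cond_5 (round 1), tax_filed (round 1). cond_4 never appears in any round.

cond_4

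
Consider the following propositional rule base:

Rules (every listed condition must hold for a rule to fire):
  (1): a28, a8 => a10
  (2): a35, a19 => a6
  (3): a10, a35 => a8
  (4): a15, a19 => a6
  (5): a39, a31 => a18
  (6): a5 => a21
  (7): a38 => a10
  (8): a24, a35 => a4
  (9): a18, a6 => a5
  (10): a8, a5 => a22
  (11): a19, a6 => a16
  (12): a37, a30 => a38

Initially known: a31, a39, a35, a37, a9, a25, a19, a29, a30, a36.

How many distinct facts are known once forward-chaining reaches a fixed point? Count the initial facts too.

19

Round 1 fires (2), (5), (12), giving a6, a18, a38.
Round 2 fires (7), (9), (11), giving a10, a5, a16.
Round 3 fires (3), (6), giving a8, a21.
Round 4 fires (10), giving a22.
Closure: {a10, a16, a18, a19, a21, a22, a25, a29, a30, a31, a35, a36, a37, a38, a39, a5, a6, a8, a9} — 19 facts.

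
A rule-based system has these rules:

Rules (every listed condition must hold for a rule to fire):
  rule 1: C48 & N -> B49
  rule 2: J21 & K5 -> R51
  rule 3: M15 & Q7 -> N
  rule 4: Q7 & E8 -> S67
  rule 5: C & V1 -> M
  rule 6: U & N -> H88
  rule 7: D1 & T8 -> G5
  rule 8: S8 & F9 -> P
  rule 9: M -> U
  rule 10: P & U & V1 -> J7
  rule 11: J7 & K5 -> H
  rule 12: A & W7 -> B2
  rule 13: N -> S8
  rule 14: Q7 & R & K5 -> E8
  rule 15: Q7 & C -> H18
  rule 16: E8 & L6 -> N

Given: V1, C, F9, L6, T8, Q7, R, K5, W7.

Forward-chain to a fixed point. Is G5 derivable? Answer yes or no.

no

Round 1: rule 5 [C & V1 -> M]; rule 14 [Q7 & R & K5 -> E8]; rule 15 [Q7 & C -> H18]. Adds M, E8, H18.
Round 2: rule 4 [Q7 & E8 -> S67]; rule 9 [M -> U]; rule 16 [E8 & L6 -> N]. Adds S67, U, N.
Round 3: rule 6 [U & N -> H88]; rule 13 [N -> S8]. Adds H88, S8.
Round 4: rule 8 [S8 & F9 -> P]. Adds P.
Round 5: rule 10 [P & U & V1 -> J7]. Adds J7.
Round 6: rule 11 [J7 & K5 -> H]. Adds H.
Fixed point reached. G5 is concluded only by rule 7; rule 7 needs D1 (never derived).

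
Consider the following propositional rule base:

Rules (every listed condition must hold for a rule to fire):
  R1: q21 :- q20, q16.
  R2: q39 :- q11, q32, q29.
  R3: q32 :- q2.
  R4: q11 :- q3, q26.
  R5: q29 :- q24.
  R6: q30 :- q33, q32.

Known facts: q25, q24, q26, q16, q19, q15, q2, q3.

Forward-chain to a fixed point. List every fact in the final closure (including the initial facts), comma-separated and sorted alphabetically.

Round 1 — R3, R4, R5, derive q32, q11, q29.
Round 2 — R2, derive q39.

q11, q15, q16, q19, q2, q24, q25, q26, q29, q3, q32, q39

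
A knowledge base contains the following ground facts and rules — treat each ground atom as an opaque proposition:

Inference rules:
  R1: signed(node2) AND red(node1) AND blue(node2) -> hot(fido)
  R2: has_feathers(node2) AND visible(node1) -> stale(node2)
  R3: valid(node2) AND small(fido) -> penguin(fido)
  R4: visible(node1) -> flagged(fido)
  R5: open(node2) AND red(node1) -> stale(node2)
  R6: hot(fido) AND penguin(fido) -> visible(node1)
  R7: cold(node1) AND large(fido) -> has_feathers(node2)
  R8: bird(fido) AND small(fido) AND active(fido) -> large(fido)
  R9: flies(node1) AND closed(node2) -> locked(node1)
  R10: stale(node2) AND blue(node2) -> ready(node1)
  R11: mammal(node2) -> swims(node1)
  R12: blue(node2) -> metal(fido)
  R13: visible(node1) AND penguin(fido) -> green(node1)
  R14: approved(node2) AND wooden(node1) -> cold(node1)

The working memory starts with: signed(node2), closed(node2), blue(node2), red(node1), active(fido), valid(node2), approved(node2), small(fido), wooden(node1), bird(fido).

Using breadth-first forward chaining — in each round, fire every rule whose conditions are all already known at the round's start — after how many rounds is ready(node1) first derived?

Round 1: R1 [signed(node2) AND red(node1) AND blue(node2) -> hot(fido)]; R3 [valid(node2) AND small(fido) -> penguin(fido)]; R8 [bird(fido) AND small(fido) AND active(fido) -> large(fido)]; R12 [blue(node2) -> metal(fido)]; R14 [approved(node2) AND wooden(node1) -> cold(node1)]. New: hot(fido), penguin(fido), large(fido), metal(fido), cold(node1).
Round 2: R6 [hot(fido) AND penguin(fido) -> visible(node1)]; R7 [cold(node1) AND large(fido) -> has_feathers(node2)]. New: visible(node1), has_feathers(node2).
Round 3: R2 [has_feathers(node2) AND visible(node1) -> stale(node2)]; R4 [visible(node1) -> flagged(fido)]; R13 [visible(node1) AND penguin(fido) -> green(node1)]. New: stale(node2), flagged(fido), green(node1).
Round 4: R10 [stale(node2) AND blue(node2) -> ready(node1)]. New: ready(node1).
ready(node1) first appears in round 4.

4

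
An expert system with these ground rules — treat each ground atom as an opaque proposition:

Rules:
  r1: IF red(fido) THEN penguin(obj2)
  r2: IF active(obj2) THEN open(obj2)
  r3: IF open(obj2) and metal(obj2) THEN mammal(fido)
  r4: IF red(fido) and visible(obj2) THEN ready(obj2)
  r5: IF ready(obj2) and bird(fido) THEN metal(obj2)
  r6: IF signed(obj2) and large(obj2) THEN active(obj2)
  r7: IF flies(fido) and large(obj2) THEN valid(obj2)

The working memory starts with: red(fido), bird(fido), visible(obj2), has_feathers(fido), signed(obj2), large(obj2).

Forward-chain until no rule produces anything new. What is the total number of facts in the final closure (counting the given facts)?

Round 1 — r1, r4, r6, derive penguin(obj2), ready(obj2), active(obj2).
Round 2 — r2, r5, derive open(obj2), metal(obj2).
Round 3 — r3, derive mammal(fido).
Closure: {active(obj2), bird(fido), has_feathers(fido), large(obj2), mammal(fido), metal(obj2), open(obj2), penguin(obj2), ready(obj2), red(fido), signed(obj2), visible(obj2)} — 12 facts.

12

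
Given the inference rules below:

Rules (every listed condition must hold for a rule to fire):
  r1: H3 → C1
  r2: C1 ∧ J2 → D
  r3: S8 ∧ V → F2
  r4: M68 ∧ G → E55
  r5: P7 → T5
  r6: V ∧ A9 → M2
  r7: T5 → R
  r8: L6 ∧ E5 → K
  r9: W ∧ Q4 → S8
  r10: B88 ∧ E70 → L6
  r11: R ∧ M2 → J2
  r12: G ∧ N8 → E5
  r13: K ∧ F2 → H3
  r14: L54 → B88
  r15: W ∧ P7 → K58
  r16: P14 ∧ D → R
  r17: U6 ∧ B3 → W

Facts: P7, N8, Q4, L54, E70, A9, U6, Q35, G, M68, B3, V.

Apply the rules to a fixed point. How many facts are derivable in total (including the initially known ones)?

28

Round 1: r4 [M68 ∧ G → E55]; r5 [P7 → T5]; r6 [V ∧ A9 → M2]; r12 [G ∧ N8 → E5]; r14 [L54 → B88]; r17 [U6 ∧ B3 → W]. Adds E55, T5, M2, E5, B88, W.
Round 2: r7 [T5 → R]; r9 [W ∧ Q4 → S8]; r10 [B88 ∧ E70 → L6]; r15 [W ∧ P7 → K58]. Adds R, S8, L6, K58.
Round 3: r3 [S8 ∧ V → F2]; r8 [L6 ∧ E5 → K]; r11 [R ∧ M2 → J2]. Adds F2, K, J2.
Round 4: r13 [K ∧ F2 → H3]. Adds H3.
Round 5: r1 [H3 → C1]. Adds C1.
Round 6: r2 [C1 ∧ J2 → D]. Adds D.
Closure: {A9, B3, B88, C1, D, E5, E55, E70, F2, G, H3, J2, K, K58, L54, L6, M2, M68, N8, P7, Q35, Q4, R, S8, T5, U6, V, W} — 28 facts.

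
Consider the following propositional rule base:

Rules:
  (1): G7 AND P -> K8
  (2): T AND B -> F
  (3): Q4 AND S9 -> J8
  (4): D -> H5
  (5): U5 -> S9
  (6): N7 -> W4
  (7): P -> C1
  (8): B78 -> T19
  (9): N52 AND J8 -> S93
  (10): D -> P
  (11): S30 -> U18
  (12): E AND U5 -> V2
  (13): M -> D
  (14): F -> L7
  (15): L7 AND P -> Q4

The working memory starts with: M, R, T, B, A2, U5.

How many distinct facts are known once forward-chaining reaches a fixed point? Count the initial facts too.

Round 1: (2) [T AND B -> F]; (5) [U5 -> S9]; (13) [M -> D]. Adds F, S9, D.
Round 2: (4) [D -> H5]; (10) [D -> P]; (14) [F -> L7]. Adds H5, P, L7.
Round 3: (7) [P -> C1]; (15) [L7 AND P -> Q4]. Adds C1, Q4.
Round 4: (3) [Q4 AND S9 -> J8]. Adds J8.
Closure: {A2, B, C1, D, F, H5, J8, L7, M, P, Q4, R, S9, T, U5} — 15 facts.

15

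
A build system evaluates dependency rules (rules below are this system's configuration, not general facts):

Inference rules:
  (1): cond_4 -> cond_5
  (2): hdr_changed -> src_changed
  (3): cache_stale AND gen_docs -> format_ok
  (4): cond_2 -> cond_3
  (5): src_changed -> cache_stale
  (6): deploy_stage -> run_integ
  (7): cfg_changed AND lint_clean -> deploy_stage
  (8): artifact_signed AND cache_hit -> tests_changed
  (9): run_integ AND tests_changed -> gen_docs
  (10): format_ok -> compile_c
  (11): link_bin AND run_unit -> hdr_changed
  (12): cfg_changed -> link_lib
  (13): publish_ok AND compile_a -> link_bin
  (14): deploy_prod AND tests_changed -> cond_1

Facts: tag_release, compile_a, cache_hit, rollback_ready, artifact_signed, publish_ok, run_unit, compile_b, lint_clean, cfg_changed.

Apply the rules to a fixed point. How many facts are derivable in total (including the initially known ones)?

21

Round 1: (7) [cfg_changed AND lint_clean -> deploy_stage]; (8) [artifact_signed AND cache_hit -> tests_changed]; (12) [cfg_changed -> link_lib]; (13) [publish_ok AND compile_a -> link_bin]. New: deploy_stage, tests_changed, link_lib, link_bin.
Round 2: (6) [deploy_stage -> run_integ]; (11) [link_bin AND run_unit -> hdr_changed]. New: run_integ, hdr_changed.
Round 3: (2) [hdr_changed -> src_changed]; (9) [run_integ AND tests_changed -> gen_docs]. New: src_changed, gen_docs.
Round 4: (5) [src_changed -> cache_stale]. New: cache_stale.
Round 5: (3) [cache_stale AND gen_docs -> format_ok]. New: format_ok.
Round 6: (10) [format_ok -> compile_c]. New: compile_c.
Closure: {artifact_signed, cache_hit, cache_stale, cfg_changed, compile_a, compile_b, compile_c, deploy_stage, format_ok, gen_docs, hdr_changed, link_bin, link_lib, lint_clean, publish_ok, rollback_ready, run_integ, run_unit, src_changed, tag_release, tests_changed} — 21 facts.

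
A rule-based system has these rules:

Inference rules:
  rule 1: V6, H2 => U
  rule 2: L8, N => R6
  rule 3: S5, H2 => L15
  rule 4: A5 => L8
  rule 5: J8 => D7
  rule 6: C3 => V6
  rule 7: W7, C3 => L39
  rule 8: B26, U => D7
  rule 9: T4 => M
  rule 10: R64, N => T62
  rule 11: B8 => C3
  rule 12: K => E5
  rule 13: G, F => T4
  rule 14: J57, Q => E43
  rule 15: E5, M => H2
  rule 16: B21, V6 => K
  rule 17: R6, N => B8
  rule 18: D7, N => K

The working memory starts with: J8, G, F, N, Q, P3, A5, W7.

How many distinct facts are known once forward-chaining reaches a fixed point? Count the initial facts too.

Round 1 — rule 4, rule 5, rule 13, derive L8, D7, T4.
Round 2 — rule 2, rule 9, rule 18, derive R6, M, K.
Round 3 — rule 12, rule 17, derive E5, B8.
Round 4 — rule 11, rule 15, derive C3, H2.
Round 5 — rule 6, rule 7, derive V6, L39.
Round 6 — rule 1, derive U.
Closure: {A5, B8, C3, D7, E5, F, G, H2, J8, K, L39, L8, M, N, P3, Q, R6, T4, U, V6, W7} — 21 facts.

21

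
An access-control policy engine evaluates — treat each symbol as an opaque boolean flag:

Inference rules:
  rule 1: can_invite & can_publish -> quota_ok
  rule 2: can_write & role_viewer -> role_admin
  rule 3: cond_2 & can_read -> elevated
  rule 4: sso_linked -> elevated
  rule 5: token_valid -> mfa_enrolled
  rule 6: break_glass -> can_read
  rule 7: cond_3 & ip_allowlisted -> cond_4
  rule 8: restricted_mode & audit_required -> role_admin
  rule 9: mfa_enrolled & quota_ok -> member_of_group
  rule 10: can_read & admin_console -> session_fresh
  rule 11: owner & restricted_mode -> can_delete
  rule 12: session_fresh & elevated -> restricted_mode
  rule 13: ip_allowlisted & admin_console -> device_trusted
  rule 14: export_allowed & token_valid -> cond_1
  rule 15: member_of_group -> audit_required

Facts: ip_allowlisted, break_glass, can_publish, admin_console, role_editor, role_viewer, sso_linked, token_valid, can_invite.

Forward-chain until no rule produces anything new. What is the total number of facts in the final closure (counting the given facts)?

[1] rule 1 [can_invite & can_publish -> quota_ok]; rule 4 [sso_linked -> elevated]; rule 5 [token_valid -> mfa_enrolled]; rule 6 [break_glass -> can_read]; rule 13 [ip_allowlisted & admin_console -> device_trusted]. ⇒ new: quota_ok, elevated, mfa_enrolled, can_read, device_trusted.
[2] rule 9 [mfa_enrolled & quota_ok -> member_of_group]; rule 10 [can_read & admin_console -> session_fresh]. ⇒ new: member_of_group, session_fresh.
[3] rule 12 [session_fresh & elevated -> restricted_mode]; rule 15 [member_of_group -> audit_required]. ⇒ new: restricted_mode, audit_required.
[4] rule 8 [restricted_mode & audit_required -> role_admin]. ⇒ new: role_admin.
Closure: {admin_console, audit_required, break_glass, can_invite, can_publish, can_read, device_trusted, elevated, ip_allowlisted, member_of_group, mfa_enrolled, quota_ok, restricted_mode, role_admin, role_editor, role_viewer, session_fresh, sso_linked, token_valid} — 19 facts.

19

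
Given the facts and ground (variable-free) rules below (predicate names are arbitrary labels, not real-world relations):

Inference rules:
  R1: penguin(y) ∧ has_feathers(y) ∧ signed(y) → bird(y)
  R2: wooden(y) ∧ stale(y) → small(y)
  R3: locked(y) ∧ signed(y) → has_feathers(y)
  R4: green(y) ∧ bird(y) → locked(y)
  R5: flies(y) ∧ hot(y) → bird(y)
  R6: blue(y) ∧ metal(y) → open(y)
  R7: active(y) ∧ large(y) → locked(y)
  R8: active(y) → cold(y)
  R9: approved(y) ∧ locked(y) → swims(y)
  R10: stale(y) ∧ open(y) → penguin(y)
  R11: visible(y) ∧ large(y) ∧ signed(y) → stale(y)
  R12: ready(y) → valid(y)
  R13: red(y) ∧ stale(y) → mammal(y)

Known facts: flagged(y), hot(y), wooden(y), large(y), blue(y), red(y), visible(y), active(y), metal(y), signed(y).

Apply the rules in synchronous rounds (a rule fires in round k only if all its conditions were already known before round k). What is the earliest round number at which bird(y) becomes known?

3

Round 1 — R6, R7, R8, R11, derive open(y), locked(y), cold(y), stale(y).
Round 2 — R2, R3, R10, R13, derive small(y), has_feathers(y), penguin(y), mammal(y).
Round 3 — R1, derive bird(y).
bird(y) first appears in round 3.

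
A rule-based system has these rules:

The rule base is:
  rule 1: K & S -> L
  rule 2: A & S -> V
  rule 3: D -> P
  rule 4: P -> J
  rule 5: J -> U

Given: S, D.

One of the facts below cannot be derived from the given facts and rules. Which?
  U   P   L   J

Round 1 — rule 3, derive P.
Round 2 — rule 4, derive J.
Round 3 — rule 5, derive U.
Derived: J (round 2), P (round 1), U (round 3). L never appears in any round.

L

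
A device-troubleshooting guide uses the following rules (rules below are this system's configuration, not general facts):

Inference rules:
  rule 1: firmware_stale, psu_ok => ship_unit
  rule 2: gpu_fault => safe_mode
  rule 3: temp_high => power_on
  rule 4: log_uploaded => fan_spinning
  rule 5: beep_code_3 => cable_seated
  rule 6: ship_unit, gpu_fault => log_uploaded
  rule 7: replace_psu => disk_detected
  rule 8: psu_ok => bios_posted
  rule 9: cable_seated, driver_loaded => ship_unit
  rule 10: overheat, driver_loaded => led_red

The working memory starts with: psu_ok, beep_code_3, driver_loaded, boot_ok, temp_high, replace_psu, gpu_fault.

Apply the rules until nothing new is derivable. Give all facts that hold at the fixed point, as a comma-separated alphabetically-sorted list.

beep_code_3, bios_posted, boot_ok, cable_seated, disk_detected, driver_loaded, fan_spinning, gpu_fault, log_uploaded, power_on, psu_ok, replace_psu, safe_mode, ship_unit, temp_high

Round 1: rule 2 [gpu_fault => safe_mode]; rule 3 [temp_high => power_on]; rule 5 [beep_code_3 => cable_seated]; rule 7 [replace_psu => disk_detected]; rule 8 [psu_ok => bios_posted]. Adds safe_mode, power_on, cable_seated, disk_detected, bios_posted.
Round 2: rule 9 [cable_seated, driver_loaded => ship_unit]. Adds ship_unit.
Round 3: rule 6 [ship_unit, gpu_fault => log_uploaded]. Adds log_uploaded.
Round 4: rule 4 [log_uploaded => fan_spinning]. Adds fan_spinning.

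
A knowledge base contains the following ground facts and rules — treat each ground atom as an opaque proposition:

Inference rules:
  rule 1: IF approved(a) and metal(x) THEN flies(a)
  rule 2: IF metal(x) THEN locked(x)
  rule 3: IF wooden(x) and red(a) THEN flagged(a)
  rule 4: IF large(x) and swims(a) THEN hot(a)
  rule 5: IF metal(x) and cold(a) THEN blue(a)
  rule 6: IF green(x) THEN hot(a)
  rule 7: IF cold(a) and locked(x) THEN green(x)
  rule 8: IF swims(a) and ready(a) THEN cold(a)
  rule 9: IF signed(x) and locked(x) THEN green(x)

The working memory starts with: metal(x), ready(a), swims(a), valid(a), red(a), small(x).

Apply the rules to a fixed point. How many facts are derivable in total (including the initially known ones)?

11

Round 1: rule 2 [IF metal(x) THEN locked(x)]; rule 8 [IF swims(a) and ready(a) THEN cold(a)]. Adds locked(x), cold(a).
Round 2: rule 5 [IF metal(x) and cold(a) THEN blue(a)]; rule 7 [IF cold(a) and locked(x) THEN green(x)]. Adds blue(a), green(x).
Round 3: rule 6 [IF green(x) THEN hot(a)]. Adds hot(a).
Closure: {blue(a), cold(a), green(x), hot(a), locked(x), metal(x), ready(a), red(a), small(x), swims(a), valid(a)} — 11 facts.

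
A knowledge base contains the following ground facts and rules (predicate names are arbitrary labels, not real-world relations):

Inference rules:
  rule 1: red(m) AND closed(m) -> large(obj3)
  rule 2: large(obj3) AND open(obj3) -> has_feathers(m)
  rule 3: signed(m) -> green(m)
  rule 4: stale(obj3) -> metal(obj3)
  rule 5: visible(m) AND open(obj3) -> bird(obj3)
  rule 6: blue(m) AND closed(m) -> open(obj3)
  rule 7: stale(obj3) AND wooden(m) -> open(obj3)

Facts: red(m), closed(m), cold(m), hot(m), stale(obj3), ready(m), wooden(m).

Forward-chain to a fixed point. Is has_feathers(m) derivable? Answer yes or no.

Round 1: rule 1 [red(m) AND closed(m) -> large(obj3)]; rule 4 [stale(obj3) -> metal(obj3)]; rule 7 [stale(obj3) AND wooden(m) -> open(obj3)]. Adds large(obj3), metal(obj3), open(obj3).
Round 2: rule 2 [large(obj3) AND open(obj3) -> has_feathers(m)]. Adds has_feathers(m).
has_feathers(m) appears in round 2, so it is derivable.

yes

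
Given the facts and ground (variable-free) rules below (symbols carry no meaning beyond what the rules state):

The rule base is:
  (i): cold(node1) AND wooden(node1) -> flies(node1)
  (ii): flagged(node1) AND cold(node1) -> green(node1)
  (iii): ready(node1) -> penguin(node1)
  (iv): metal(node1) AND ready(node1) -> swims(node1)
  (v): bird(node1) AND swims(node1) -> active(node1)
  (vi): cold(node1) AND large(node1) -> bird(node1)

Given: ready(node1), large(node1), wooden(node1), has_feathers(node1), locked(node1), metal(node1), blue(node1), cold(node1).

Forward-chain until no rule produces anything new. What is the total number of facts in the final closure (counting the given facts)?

13

Round 1 — (i), (iii), (iv), (vi), derive flies(node1), penguin(node1), swims(node1), bird(node1).
Round 2 — (v), derive active(node1).
Closure: {active(node1), bird(node1), blue(node1), cold(node1), flies(node1), has_feathers(node1), large(node1), locked(node1), metal(node1), penguin(node1), ready(node1), swims(node1), wooden(node1)} — 13 facts.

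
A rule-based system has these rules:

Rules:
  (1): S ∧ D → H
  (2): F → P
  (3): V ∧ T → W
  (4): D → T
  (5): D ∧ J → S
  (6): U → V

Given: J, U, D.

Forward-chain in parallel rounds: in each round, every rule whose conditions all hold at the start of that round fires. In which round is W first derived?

2

Round 1 fires (4), (5), (6), giving T, S, V.
Round 2 fires (1), (3), giving H, W.
W first appears in round 2.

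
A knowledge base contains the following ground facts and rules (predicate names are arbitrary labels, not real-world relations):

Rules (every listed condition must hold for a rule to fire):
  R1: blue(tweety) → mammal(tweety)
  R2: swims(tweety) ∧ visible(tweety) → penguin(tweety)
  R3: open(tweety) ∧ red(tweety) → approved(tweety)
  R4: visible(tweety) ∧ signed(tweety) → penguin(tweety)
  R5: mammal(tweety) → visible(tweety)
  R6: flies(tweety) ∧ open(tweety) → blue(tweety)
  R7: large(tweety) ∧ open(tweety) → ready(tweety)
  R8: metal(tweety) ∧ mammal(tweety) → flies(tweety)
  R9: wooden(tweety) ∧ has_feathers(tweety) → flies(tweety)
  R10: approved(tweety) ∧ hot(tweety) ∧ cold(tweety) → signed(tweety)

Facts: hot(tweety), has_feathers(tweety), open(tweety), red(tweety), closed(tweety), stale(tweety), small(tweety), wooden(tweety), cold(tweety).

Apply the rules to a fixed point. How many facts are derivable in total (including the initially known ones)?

16

Round 1: R3 [open(tweety) ∧ red(tweety) → approved(tweety)]; R9 [wooden(tweety) ∧ has_feathers(tweety) → flies(tweety)]. Adds approved(tweety), flies(tweety).
Round 2: R6 [flies(tweety) ∧ open(tweety) → blue(tweety)]; R10 [approved(tweety) ∧ hot(tweety) ∧ cold(tweety) → signed(tweety)]. Adds blue(tweety), signed(tweety).
Round 3: R1 [blue(tweety) → mammal(tweety)]. Adds mammal(tweety).
Round 4: R5 [mammal(tweety) → visible(tweety)]. Adds visible(tweety).
Round 5: R4 [visible(tweety) ∧ signed(tweety) → penguin(tweety)]. Adds penguin(tweety).
Closure: {approved(tweety), blue(tweety), closed(tweety), cold(tweety), flies(tweety), has_feathers(tweety), hot(tweety), mammal(tweety), open(tweety), penguin(tweety), red(tweety), signed(tweety), small(tweety), stale(tweety), visible(tweety), wooden(tweety)} — 16 facts.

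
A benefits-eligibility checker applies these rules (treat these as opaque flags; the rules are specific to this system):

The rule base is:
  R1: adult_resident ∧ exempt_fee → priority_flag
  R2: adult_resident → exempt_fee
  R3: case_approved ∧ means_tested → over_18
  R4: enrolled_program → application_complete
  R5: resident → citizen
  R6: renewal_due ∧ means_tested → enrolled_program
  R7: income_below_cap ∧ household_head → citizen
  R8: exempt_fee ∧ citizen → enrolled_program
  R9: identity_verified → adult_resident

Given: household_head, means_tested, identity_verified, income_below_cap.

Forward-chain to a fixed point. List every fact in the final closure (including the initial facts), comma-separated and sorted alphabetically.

adult_resident, application_complete, citizen, enrolled_program, exempt_fee, household_head, identity_verified, income_below_cap, means_tested, priority_flag

Round 1: R7 [income_below_cap ∧ household_head → citizen]; R9 [identity_verified → adult_resident]. Adds citizen, adult_resident.
Round 2: R2 [adult_resident → exempt_fee]. Adds exempt_fee.
Round 3: R1 [adult_resident ∧ exempt_fee → priority_flag]; R8 [exempt_fee ∧ citizen → enrolled_program]. Adds priority_flag, enrolled_program.
Round 4: R4 [enrolled_program → application_complete]. Adds application_complete.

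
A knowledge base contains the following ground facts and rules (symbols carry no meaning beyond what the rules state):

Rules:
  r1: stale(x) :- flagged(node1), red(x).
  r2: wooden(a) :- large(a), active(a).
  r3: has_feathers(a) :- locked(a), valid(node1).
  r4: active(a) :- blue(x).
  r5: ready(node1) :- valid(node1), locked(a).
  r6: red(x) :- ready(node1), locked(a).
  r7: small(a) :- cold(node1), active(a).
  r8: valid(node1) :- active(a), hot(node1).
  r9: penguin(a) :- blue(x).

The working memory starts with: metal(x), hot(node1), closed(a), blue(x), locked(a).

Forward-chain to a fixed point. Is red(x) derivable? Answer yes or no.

Round 1: r4 [active(a) :- blue(x).]; r9 [penguin(a) :- blue(x).]. New: active(a), penguin(a).
Round 2: r8 [valid(node1) :- active(a), hot(node1).]. New: valid(node1).
Round 3: r3 [has_feathers(a) :- locked(a), valid(node1).]; r5 [ready(node1) :- valid(node1), locked(a).]. New: has_feathers(a), ready(node1).
Round 4: r6 [red(x) :- ready(node1), locked(a).]. New: red(x).
red(x) appears in round 4, so it is derivable.

yes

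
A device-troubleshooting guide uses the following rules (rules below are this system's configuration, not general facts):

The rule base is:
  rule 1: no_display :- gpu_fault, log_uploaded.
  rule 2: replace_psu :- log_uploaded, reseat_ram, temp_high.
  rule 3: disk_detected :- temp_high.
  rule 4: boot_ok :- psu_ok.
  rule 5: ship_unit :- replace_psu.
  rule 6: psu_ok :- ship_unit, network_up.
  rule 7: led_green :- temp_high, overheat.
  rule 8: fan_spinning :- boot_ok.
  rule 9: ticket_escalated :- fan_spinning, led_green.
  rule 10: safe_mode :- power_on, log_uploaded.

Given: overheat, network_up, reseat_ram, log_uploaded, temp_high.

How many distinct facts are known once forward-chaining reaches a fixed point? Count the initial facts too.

Round 1: rule 2 [replace_psu :- log_uploaded, reseat_ram, temp_high.]; rule 3 [disk_detected :- temp_high.]; rule 7 [led_green :- temp_high, overheat.]. New: replace_psu, disk_detected, led_green.
Round 2: rule 5 [ship_unit :- replace_psu.]. New: ship_unit.
Round 3: rule 6 [psu_ok :- ship_unit, network_up.]. New: psu_ok.
Round 4: rule 4 [boot_ok :- psu_ok.]. New: boot_ok.
Round 5: rule 8 [fan_spinning :- boot_ok.]. New: fan_spinning.
Round 6: rule 9 [ticket_escalated :- fan_spinning, led_green.]. New: ticket_escalated.
Closure: {boot_ok, disk_detected, fan_spinning, led_green, log_uploaded, network_up, overheat, psu_ok, replace_psu, reseat_ram, ship_unit, temp_high, ticket_escalated} — 13 facts.

13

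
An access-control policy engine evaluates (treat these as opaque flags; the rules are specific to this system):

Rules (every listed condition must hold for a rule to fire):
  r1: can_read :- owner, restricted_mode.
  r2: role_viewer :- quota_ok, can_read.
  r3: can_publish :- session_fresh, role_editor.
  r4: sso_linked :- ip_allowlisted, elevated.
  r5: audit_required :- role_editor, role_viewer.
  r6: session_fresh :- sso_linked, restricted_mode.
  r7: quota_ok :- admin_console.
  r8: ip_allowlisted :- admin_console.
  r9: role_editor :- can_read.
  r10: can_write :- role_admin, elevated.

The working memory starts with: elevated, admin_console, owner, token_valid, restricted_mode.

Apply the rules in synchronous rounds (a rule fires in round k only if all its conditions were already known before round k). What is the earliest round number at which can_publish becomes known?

Round 1 fires r1, r7, r8, giving can_read, quota_ok, ip_allowlisted.
Round 2 fires r2, r4, r9, giving role_viewer, sso_linked, role_editor.
Round 3 fires r5, r6, giving audit_required, session_fresh.
Round 4 fires r3, giving can_publish.
can_publish first appears in round 4.

4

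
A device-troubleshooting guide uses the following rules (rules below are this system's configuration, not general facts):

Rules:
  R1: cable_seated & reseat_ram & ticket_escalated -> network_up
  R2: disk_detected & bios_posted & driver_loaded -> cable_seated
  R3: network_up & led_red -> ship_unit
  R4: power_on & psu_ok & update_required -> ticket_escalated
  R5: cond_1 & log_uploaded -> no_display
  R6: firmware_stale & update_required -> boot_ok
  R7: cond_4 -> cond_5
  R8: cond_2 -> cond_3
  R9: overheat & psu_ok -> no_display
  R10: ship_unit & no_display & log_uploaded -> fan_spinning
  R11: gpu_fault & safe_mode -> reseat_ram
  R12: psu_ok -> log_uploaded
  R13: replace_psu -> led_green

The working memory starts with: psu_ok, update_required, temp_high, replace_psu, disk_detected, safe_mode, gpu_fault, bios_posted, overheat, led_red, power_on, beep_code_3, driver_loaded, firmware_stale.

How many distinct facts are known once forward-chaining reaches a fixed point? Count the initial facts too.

Round 1 — R2, R4, R6, R9, R11, R12, R13, derive cable_seated, ticket_escalated, boot_ok, no_display, reseat_ram, log_uploaded, led_green.
Round 2 — R1, derive network_up.
Round 3 — R3, derive ship_unit.
Round 4 — R10, derive fan_spinning.
Closure: {beep_code_3, bios_posted, boot_ok, cable_seated, disk_detected, driver_loaded, fan_spinning, firmware_stale, gpu_fault, led_green, led_red, log_uploaded, network_up, no_display, overheat, power_on, psu_ok, replace_psu, reseat_ram, safe_mode, ship_unit, temp_high, ticket_escalated, update_required} — 24 facts.

24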